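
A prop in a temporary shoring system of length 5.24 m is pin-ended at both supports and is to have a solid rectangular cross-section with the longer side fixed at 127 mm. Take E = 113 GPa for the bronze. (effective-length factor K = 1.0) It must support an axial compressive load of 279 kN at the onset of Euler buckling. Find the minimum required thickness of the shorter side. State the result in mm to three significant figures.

L_e = K·L = 1 × 5.24 = 5.240 m
Required I = P_cr·L_e²/(π²E) = 2.790×10^5 × 5.240² / (π² × 1.13×10^11) = 6.869×10^-6 m⁴
I_req = 6.869×10^6 mm⁴
Rectangle, weak axis: I_min = h·b³/12 with h = 127 mm fixed  ⇒  b = (12I/h)^(1/3) = 86.6 mm

b ≈ 86.6 mm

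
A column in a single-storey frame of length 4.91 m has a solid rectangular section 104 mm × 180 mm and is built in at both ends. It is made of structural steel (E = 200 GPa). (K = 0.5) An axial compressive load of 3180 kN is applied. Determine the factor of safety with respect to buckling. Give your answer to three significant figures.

n ≈ 1.74

Buckling occurs about the weak axis: I_min = h·b³/12 with b = 104 mm (the shorter side).
I_min = 180×104³/12 = 1.687×10^7 mm⁴
I = 1.687×10^7 mm⁴ = 1.687×10^-5 m⁴
Effective length L_e = K·L = 0.5 × 4.91 = 2.455 m
P_cr = π²EI / L_e² = π² × 200×10⁹ × 1.687×10^-5 / 2.455² = 5.526×10^6 N
Factor of safety n = P_cr / P = 5526.1 / 3180 = 1.74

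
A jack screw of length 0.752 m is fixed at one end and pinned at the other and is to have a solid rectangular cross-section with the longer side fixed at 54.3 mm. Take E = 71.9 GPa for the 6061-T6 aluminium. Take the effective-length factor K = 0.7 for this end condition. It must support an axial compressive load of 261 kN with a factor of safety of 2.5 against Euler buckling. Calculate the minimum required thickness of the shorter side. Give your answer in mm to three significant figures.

Required P_cr = n·P = 2.5 × 261 = 652.5 kN
L_e = K·L = 0.7 × 0.752 = 0.5264 m
Required I = P_cr·L_e²/(π²E) = 6.525×10^5 × 0.5264² / (π² × 7.19×10^10) = 2.548×10^-7 m⁴
I_req = 2.548×10^5 mm⁴
Rectangle, weak axis: I_min = h·b³/12 with h = 54.3 mm fixed  ⇒  b = (12I/h)^(1/3) = 38.3 mm

b ≈ 38.3 mm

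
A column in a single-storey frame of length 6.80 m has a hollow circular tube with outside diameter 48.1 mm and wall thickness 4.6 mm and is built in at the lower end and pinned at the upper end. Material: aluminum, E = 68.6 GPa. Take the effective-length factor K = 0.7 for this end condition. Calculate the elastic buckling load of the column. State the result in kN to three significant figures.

Inner diameter d_i = 48.1 − 2×4.6 = 38.90 mm
I = π(d_o⁴ − d_i⁴)/64 = π(48.1⁴ − 38.90⁴)/64 = 1.504×10^5 mm⁴
I = 1.504×10^5 mm⁴ = 1.504×10^-7 m⁴
Effective length L_e = K·L = 0.7 × 6.80 = 4.760 m
P_cr = π²EI / L_e² = π² × 68.6×10⁹ × 1.504×10^-7 / 4.760² = 4.493×10^3 N

P_cr ≈ 4.49 kN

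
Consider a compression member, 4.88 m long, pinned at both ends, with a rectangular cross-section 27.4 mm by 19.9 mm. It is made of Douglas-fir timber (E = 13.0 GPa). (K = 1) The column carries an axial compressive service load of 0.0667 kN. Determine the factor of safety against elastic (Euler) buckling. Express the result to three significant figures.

n ≈ 1.45

Buckling occurs about the weak axis: I_min = h·b³/12 with b = 19.9 mm (the shorter side).
I_min = 27.4×19.9³/12 = 1.799×10^4 mm⁴
I = 1.799×10^4 mm⁴ = 1.799×10^-8 m⁴
Effective length L_e = K·L = 1 × 4.88 = 4.880 m
P_cr = π²EI / L_e² = π² × 13.0×10⁹ × 1.799×10^-8 / 4.880² = 96.95 N
Factor of safety n = P_cr / P = 0.096946 / 0.0667 = 1.45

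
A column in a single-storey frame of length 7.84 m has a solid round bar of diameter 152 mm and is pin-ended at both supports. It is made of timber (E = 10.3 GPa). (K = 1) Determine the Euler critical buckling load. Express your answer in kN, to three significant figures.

P_cr ≈ 43.3 kN

I = πd⁴/64 = π×152⁴/64 = 2.620×10^7 mm⁴
I = 2.620×10^7 mm⁴ = 2.620×10^-5 m⁴
Effective length L_e = K·L = 1 × 7.84 = 7.840 m
P_cr = π²EI / L_e² = π² × 10.3×10⁹ × 2.620×10^-5 / 7.840² = 4.334×10^4 N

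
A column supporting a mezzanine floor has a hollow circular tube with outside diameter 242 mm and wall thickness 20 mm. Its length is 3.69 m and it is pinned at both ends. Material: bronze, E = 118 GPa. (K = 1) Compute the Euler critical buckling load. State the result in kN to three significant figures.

Inner diameter d_i = 242 − 2×20 = 202.0 mm
I = π(d_o⁴ − d_i⁴)/64 = π(242⁴ − 202.0⁴)/64 = 8.663×10^7 mm⁴
I = 8.663×10^7 mm⁴ = 8.663×10^-5 m⁴
Effective length L_e = K·L = 1 × 3.69 = 3.690 m
P_cr = π²EI / L_e² = π² × 118×10⁹ × 8.663×10^-5 / 3.690² = 7.409×10^6 N

P_cr ≈ 7410 kN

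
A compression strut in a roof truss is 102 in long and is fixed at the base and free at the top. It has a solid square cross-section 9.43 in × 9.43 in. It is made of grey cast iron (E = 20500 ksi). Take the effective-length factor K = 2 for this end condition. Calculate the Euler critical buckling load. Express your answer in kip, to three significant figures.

P_cr ≈ 3200 kip

I = a⁴/12 = 9.43⁴/12 = 659.0 in⁴
Effective length L_e = K·L = 2 × 102 = 204.0 in
P_cr = π²EI / L_e² = π² × 20500×10³ × 659.0 / 204.0² = 3.204×10^6 lb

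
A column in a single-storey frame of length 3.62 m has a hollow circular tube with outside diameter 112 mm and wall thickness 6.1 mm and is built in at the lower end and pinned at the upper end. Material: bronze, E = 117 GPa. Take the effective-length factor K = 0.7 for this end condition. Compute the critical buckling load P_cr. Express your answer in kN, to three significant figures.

Inner diameter d_i = 112 − 2×6.1 = 99.80 mm
I = π(d_o⁴ − d_i⁴)/64 = π(112⁴ − 99.80⁴)/64 = 2.854×10^6 mm⁴
I = 2.854×10^6 mm⁴ = 2.854×10^-6 m⁴
Effective length L_e = K·L = 0.7 × 3.62 = 2.534 m
P_cr = π²EI / L_e² = π² × 117×10⁹ × 2.854×10^-6 / 2.534² = 5.133×10^5 N

P_cr ≈ 513 kN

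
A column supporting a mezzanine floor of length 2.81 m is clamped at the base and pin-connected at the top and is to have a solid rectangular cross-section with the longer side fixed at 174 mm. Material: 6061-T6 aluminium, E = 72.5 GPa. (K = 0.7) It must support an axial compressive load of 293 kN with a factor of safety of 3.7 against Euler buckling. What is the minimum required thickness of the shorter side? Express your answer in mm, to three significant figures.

b ≈ 73.9 mm

Required P_cr = n·P = 3.7 × 293 = 1084 kN
L_e = K·L = 0.7 × 2.81 = 1.967 m
Required I = P_cr·L_e²/(π²E) = 1.084×10^6 × 1.967² / (π² × 7.25×10^10) = 5.862×10^-6 m⁴
I_req = 5.862×10^6 mm⁴
Rectangle, weak axis: I_min = h·b³/12 with h = 174 mm fixed  ⇒  b = (12I/h)^(1/3) = 73.9 mm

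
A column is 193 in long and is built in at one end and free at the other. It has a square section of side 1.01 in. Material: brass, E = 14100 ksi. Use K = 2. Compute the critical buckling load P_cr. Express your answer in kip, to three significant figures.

P_cr ≈ 0.0810 kip

I = a⁴/12 = 1.01⁴/12 = 8.672×10^-2 in⁴
Effective length L_e = K·L = 2 × 193 = 386.0 in
P_cr = π²EI / L_e² = π² × 14100×10³ × 8.672×10^-2 / 386.0² = 80.99 lb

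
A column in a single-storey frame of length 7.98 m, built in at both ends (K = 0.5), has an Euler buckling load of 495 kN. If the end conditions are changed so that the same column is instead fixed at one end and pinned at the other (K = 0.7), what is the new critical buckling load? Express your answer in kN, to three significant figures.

P_cr ∝ 1/K², so P_cr,new = P_cr,old × (K_old/K_new)² = 495 × (0.5/0.7)²
= 495 × 0.5102 = 253 kN

P_cr ≈ 253 kN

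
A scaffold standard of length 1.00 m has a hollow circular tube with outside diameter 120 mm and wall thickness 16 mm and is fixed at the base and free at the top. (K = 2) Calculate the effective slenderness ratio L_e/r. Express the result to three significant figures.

Inner diameter d_i = 120 − 2×16 = 88.00 mm
I = π(d_o⁴ − d_i⁴)/64 = π(120⁴ − 88.00⁴)/64 = 7.235×10^6 mm⁴
A = 5.228×10^3 mm²;  r_min = √(I/A) = √(7.235×10^6/5.228×10^3) = 37.20 mm
L_e = K·L = 2 × 1.00 m = 2.000 m = 2000.0 mm
λ = L_e / r_min = 2000.0 / 37.20 = 53.8

λ ≈ 53.8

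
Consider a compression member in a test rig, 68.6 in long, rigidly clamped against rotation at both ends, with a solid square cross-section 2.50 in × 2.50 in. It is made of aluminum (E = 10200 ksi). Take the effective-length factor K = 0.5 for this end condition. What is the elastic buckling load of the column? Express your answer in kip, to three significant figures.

P_cr ≈ 279 kip

I = a⁴/12 = 2.50⁴/12 = 3.255 in⁴
Effective length L_e = K·L = 0.5 × 68.6 = 34.30 in
P_cr = π²EI / L_e² = π² × 10200×10³ × 3.255 / 34.30² = 2.785×10^5 lb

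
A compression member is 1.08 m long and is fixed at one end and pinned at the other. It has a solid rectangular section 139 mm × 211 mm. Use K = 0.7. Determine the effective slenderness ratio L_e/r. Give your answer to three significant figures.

For a rectangle r_min = b/√12 = 139/√12 = 40.13 mm
L_e = K·L = 0.7 × 1.08 m = 0.7560 m = 756.00 mm
λ = L_e / r_min = 756.00 / 40.13 = 18.8

λ ≈ 18.8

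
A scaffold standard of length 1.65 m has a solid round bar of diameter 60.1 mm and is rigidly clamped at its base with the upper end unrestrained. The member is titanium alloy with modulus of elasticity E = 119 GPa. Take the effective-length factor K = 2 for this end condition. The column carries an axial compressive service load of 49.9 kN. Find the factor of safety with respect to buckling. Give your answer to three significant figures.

I = πd⁴/64 = π×60.1⁴/64 = 6.404×10^5 mm⁴
I = 6.404×10^5 mm⁴ = 6.404×10^-7 m⁴
Effective length L_e = K·L = 2 × 1.65 = 3.300 m
P_cr = π²EI / L_e² = π² × 119×10⁹ × 6.404×10^-7 / 3.300² = 6.907×10^4 N
Factor of safety n = P_cr / P = 69.070 / 49.9 = 1.38

n ≈ 1.38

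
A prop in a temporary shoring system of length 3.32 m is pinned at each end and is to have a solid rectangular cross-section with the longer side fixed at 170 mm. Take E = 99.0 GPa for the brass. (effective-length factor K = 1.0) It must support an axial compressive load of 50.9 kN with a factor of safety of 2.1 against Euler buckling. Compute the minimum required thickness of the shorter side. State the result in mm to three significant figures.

Required P_cr = n·P = 2.1 × 50.9 = 106.9 kN
L_e = K·L = 1 × 3.32 = 3.320 m
Required I = P_cr·L_e²/(π²E) = 1.069×10^5 × 3.320² / (π² × 9.90×10^10) = 1.206×10^-6 m⁴
I_req = 1.206×10^6 mm⁴
Rectangle, weak axis: I_min = h·b³/12 with h = 170 mm fixed  ⇒  b = (12I/h)^(1/3) = 44.0 mm

b ≈ 44.0 mm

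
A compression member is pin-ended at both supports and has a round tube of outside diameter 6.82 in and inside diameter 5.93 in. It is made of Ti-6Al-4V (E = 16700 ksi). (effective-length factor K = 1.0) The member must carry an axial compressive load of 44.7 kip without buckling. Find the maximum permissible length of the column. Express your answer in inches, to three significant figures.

L_max ≈ 410 in

d_o = 6.82 in, d_i = 5.93 in
I = π(d_o⁴ − d_i⁴)/64 = π(6.82⁴ − 5.930⁴)/64 = 45.50 in⁴
At the buckling limit P_cr = P = 4.470×10^4 lb
From P_cr = π²EI/(K·L)²:  L = (1/K)·√(π²EI/P_cr) = (1/1)·√(π²×1.67×10^7×45.50/4.470×10^4)
L = 410 in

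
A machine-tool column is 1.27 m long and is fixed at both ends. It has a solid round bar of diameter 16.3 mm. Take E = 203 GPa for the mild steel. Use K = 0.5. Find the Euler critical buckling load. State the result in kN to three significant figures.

I = πd⁴/64 = π×16.3⁴/64 = 3.465×10^3 mm⁴
I = 3.465×10^3 mm⁴ = 3.465×10^-9 m⁴
Effective length L_e = K·L = 0.5 × 1.27 = 0.6350 m
P_cr = π²EI / L_e² = π² × 203×10⁹ × 3.465×10^-9 / 0.6350² = 1.722×10^4 N

P_cr ≈ 17.2 kN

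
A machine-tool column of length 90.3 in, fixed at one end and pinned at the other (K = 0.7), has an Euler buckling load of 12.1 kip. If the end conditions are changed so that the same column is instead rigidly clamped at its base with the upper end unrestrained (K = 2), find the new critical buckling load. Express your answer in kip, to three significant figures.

P_cr ≈ 1.48 kip

P_cr ∝ 1/K², so P_cr,new = P_cr,old × (K_old/K_new)² = 12.1 × (0.7/2)²
= 12.1 × 0.1225 = 1.48 kip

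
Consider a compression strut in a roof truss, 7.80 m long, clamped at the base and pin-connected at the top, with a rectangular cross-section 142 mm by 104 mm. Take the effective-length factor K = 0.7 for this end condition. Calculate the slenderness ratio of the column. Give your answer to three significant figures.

For a rectangle r_min = b/√12 = 104/√12 = 30.02 mm
L_e = K·L = 0.7 × 7.80 m = 5.460 m = 5460.0 mm
λ = L_e / r_min = 5460.0 / 30.02 = 182

λ ≈ 182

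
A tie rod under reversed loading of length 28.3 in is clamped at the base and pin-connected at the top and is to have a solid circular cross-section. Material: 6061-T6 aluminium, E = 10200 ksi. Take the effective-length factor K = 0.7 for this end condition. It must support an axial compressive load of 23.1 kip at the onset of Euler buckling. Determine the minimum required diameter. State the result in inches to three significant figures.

d ≈ 1.16 in

L_e = K·L = 0.7 × 28.3 = 19.81 in
Required I = P_cr·L_e²/(π²E) = 2.310×10^4 × 19.81² / (π² × 1.02×10^7) = 9.005×10^-2 in⁴
Solid circle: I = πd⁴/64  ⇒  d = (64I/π)^(1/4) = (64×9.005×10^-2/π)^(1/4) = 1.16 in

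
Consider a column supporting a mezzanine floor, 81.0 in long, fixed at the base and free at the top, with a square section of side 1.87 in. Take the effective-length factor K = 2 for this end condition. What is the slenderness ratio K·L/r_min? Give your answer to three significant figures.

For a square r = a/√12 = 1.87/√12 = 0.5398 in
L_e = K·L = 2 × 81.0 = 162.0 in
λ = L_e / r_min = 162.00 / 0.5398 = 300

λ ≈ 300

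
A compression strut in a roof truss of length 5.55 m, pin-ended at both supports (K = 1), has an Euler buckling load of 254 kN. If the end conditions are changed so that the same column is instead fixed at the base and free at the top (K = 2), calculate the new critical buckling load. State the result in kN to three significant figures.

P_cr ≈ 63.5 kN

P_cr ∝ 1/K², so P_cr,new = P_cr,old × (K_old/K_new)² = 254 × (1/2)²
= 254 × 0.2500 = 63.5 kN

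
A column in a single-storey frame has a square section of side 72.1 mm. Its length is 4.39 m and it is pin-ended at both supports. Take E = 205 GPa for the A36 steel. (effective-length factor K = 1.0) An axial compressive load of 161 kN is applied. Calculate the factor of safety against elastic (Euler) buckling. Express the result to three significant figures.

n ≈ 1.47

I = a⁴/12 = 72.1⁴/12 = 2.252×10^6 mm⁴
I = 2.252×10^6 mm⁴ = 2.252×10^-6 m⁴
Effective length L_e = K·L = 1 × 4.39 = 4.390 m
P_cr = π²EI / L_e² = π² × 205×10⁹ × 2.252×10^-6 / 4.390² = 2.364×10^5 N
Factor of safety n = P_cr / P = 236.42 / 161 = 1.47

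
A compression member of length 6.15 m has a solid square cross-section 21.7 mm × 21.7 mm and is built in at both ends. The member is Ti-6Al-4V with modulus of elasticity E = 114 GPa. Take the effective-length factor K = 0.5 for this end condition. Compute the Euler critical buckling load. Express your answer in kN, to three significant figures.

I = a⁴/12 = 21.7⁴/12 = 1.848×10^4 mm⁴
I = 1.848×10^4 mm⁴ = 1.848×10^-8 m⁴
Effective length L_e = K·L = 0.5 × 6.15 = 3.075 m
P_cr = π²EI / L_e² = π² × 114×10⁹ × 1.848×10^-8 / 3.075² = 2.199×10^3 N

P_cr ≈ 2.20 kN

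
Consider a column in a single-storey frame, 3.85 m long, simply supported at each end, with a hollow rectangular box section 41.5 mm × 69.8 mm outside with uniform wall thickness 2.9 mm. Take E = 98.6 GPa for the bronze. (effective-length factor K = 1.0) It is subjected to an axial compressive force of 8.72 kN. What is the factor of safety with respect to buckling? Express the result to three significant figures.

Inner dimensions: h_i = 69.8 − 2×2.9 = 64.00 mm, b_i = 41.5 − 2×2.9 = 35.70 mm
Weak-axis I_min = (h_o·b_o³ − h_i·b_i³)/12 with b_o = 41.5, b_i = 35.70 mm (shorter outer/inner sides).
I_min = (69.8×41.5³ − 64.00×35.70³)/12 = 1.731×10^5 mm⁴
I = 1.731×10^5 mm⁴ = 1.731×10^-7 m⁴
Effective length L_e = K·L = 1 × 3.85 = 3.850 m
P_cr = π²EI / L_e² = π² × 98.6×10⁹ × 1.731×10^-7 / 3.850² = 1.136×10^4 N
Factor of safety n = P_cr / P = 11.363 / 8.72 = 1.30

n ≈ 1.30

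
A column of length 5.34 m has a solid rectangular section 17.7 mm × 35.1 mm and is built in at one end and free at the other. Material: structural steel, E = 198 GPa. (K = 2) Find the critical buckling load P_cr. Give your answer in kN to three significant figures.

Buckling occurs about the weak axis: I_min = h·b³/12 with b = 17.7 mm (the shorter side).
I_min = 35.1×17.7³/12 = 1.622×10^4 mm⁴
I = 1.622×10^4 mm⁴ = 1.622×10^-8 m⁴
Effective length L_e = K·L = 2 × 5.34 = 10.68 m
P_cr = π²EI / L_e² = π² × 198×10⁹ × 1.622×10^-8 / 10.68² = 277.9 N

P_cr ≈ 0.278 kN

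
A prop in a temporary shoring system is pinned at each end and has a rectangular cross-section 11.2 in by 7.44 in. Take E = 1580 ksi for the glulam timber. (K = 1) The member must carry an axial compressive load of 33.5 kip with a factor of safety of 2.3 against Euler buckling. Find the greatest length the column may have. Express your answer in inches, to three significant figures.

L_max ≈ 279 in

Buckling occurs about the weak axis: I_min = h·b³/12 with b = 7.44 in (the shorter side).
I_min = 11.2×7.44³/12 = 384.4 in⁴
Required critical load P_cr = n·P = 2.3 × 33.5 = 77.05 kip = 7.705×10^4 lb
From P_cr = π²EI/(K·L)²:  L = (1/K)·√(π²EI/P_cr) = (1/1)·√(π²×1.58×10^6×384.4/7.705×10^4)
L = 279 in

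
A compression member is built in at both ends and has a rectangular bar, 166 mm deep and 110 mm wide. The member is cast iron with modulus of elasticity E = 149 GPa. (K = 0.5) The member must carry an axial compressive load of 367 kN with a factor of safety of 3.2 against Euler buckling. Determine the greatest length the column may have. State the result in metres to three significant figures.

L_max ≈ 9.60 m

Buckling occurs about the weak axis: I_min = h·b³/12 with b = 110 mm (the shorter side).
I_min = 166×110³/12 = 1.841×10^7 mm⁴
I = 1.841×10^-5 m⁴
Required critical load P_cr = n·P = 3.2 × 367 = 1174 kN = 1.174×10^6 N
From P_cr = π²EI/(K·L)²:  L = (1/K)·√(π²EI/P_cr) = (1/0.5)·√(π²×1.49×10^11×1.841×10^-5/1.174×10^6)
L = 9.60 m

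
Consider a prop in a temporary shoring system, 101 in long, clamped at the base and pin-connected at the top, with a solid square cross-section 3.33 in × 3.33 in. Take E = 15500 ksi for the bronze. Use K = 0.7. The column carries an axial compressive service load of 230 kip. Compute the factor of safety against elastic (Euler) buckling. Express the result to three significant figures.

n ≈ 1.36

I = a⁴/12 = 3.33⁴/12 = 10.25 in⁴
Effective length L_e = K·L = 0.7 × 101 = 70.70 in
P_cr = π²EI / L_e² = π² × 15500×10³ × 10.25 / 70.70² = 3.136×10^5 lb
Factor of safety n = P_cr / P = 313.61 / 230 = 1.36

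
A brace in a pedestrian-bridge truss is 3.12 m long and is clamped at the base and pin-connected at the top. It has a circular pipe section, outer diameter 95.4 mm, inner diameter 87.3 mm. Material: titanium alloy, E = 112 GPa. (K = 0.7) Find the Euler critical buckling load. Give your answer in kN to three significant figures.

d_o = 95.4 mm, d_i = 87.3 mm
I = π(d_o⁴ − d_i⁴)/64 = π(95.4⁴ − 87.30⁴)/64 = 1.215×10^6 mm⁴
I = 1.215×10^6 mm⁴ = 1.215×10^-6 m⁴
Effective length L_e = K·L = 0.7 × 3.12 = 2.184 m
P_cr = π²EI / L_e² = π² × 112×10⁹ × 1.215×10^-6 / 2.184² = 2.815×10^5 N

P_cr ≈ 282 kN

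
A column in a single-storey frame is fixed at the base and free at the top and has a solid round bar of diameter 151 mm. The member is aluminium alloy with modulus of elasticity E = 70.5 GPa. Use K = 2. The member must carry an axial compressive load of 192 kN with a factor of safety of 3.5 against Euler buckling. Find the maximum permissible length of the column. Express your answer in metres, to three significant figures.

I = πd⁴/64 = π×151⁴/64 = 2.552×10^7 mm⁴
I = 2.552×10^-5 m⁴
Required critical load P_cr = n·P = 3.5 × 192 = 672.0 kN = 6.720×10^5 N
From P_cr = π²EI/(K·L)²:  L = (1/K)·√(π²EI/P_cr) = (1/2)·√(π²×7.05×10^10×2.552×10^-5/6.720×10^5)
L = 2.57 m

L_max ≈ 2.57 m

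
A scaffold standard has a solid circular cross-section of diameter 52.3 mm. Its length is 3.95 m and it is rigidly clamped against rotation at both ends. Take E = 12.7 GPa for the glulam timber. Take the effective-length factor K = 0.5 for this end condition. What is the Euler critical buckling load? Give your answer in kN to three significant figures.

I = πd⁴/64 = π×52.3⁴/64 = 3.673×10^5 mm⁴
I = 3.673×10^5 mm⁴ = 3.673×10^-7 m⁴
Effective length L_e = K·L = 0.5 × 3.95 = 1.975 m
P_cr = π²EI / L_e² = π² × 12.7×10⁹ × 3.673×10^-7 / 1.975² = 1.180×10^4 N

P_cr ≈ 11.8 kN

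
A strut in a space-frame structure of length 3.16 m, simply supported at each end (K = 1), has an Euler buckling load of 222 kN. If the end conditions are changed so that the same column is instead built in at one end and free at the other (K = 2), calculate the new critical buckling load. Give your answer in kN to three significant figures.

P_cr ∝ 1/K², so P_cr,new = P_cr,old × (K_old/K_new)² = 222 × (1/2)²
= 222 × 0.2500 = 55.5 kN

P_cr ≈ 55.5 kN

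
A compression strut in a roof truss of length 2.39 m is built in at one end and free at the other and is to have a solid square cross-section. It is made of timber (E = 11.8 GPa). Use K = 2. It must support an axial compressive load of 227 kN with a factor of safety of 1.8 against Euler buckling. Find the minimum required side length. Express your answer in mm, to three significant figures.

Required P_cr = n·P = 1.8 × 227 = 408.6 kN
L_e = K·L = 2 × 2.39 = 4.780 m
Required I = P_cr·L_e²/(π²E) = 4.086×10^5 × 4.780² / (π² × 1.18×10^10) = 8.016×10^-5 m⁴
I_req = 8.016×10^7 mm⁴
Solid square: I = a⁴/12  ⇒  a = (12I)^(1/4) = (12×8.016×10^7)^(1/4) = 176 mm

a ≈ 176 mm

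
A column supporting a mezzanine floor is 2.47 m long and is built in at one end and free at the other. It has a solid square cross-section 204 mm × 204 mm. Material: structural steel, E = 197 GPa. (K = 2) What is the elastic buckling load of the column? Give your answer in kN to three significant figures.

P_cr ≈ 11500 kN

I = a⁴/12 = 204⁴/12 = 1.443×10^8 mm⁴
I = 1.443×10^8 mm⁴ = 1.443×10^-4 m⁴
Effective length L_e = K·L = 2 × 2.47 = 4.940 m
P_cr = π²EI / L_e² = π² × 197×10⁹ × 1.443×10^-4 / 4.940² = 1.150×10^7 N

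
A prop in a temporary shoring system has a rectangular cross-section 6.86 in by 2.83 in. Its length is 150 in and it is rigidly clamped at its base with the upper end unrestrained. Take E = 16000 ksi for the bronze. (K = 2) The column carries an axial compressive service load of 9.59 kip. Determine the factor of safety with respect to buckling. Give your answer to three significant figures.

Buckling occurs about the weak axis: I_min = h·b³/12 with b = 2.83 in (the shorter side).
I_min = 6.86×2.83³/12 = 12.96 in⁴
Effective length L_e = K·L = 2 × 150 = 300.0 in
P_cr = π²EI / L_e² = π² × 16000×10³ × 12.96 / 300.0² = 2.273×10^4 lb
Factor of safety n = P_cr / P = 22.734 / 9.59 = 2.37

n ≈ 2.37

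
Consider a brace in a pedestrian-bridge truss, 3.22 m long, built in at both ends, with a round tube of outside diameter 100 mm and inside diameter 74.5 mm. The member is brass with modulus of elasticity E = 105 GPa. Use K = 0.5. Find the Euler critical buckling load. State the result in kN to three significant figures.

P_cr ≈ 1360 kN

d_o = 100 mm, d_i = 74.5 mm
I = π(d_o⁴ − d_i⁴)/64 = π(100⁴ − 74.50⁴)/64 = 3.397×10^6 mm⁴
I = 3.397×10^6 mm⁴ = 3.397×10^-6 m⁴
Effective length L_e = K·L = 0.5 × 3.22 = 1.610 m
P_cr = π²EI / L_e² = π² × 105×10⁹ × 3.397×10^-6 / 1.610² = 1.358×10^6 N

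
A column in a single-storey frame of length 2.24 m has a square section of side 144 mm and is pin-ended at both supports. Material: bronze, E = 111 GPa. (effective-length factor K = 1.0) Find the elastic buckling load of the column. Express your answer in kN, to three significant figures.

P_cr ≈ 7820 kN

I = a⁴/12 = 144⁴/12 = 3.583×10^7 mm⁴
I = 3.583×10^7 mm⁴ = 3.583×10^-5 m⁴
Effective length L_e = K·L = 1 × 2.24 = 2.240 m
P_cr = π²EI / L_e² = π² × 111×10⁹ × 3.583×10^-5 / 2.240² = 7.823×10^6 N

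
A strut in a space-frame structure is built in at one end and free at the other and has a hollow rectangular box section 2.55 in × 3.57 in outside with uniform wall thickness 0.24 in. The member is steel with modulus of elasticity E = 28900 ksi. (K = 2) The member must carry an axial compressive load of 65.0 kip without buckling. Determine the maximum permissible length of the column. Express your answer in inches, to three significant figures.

Inner dimensions: h_i = 3.57 − 2×0.24 = 3.090 in, b_i = 2.55 − 2×0.24 = 2.070 in
Weak-axis I_min = (h_o·b_o³ − h_i·b_i³)/12 with b_o = 2.55, b_i = 2.070 in (shorter outer/inner sides).
I_min = (3.57×2.55³ − 3.090×2.070³)/12 = 2.649 in⁴
At the buckling limit P_cr = P = 6.500×10^4 lb
From P_cr = π²EI/(K·L)²:  L = (1/K)·√(π²EI/P_cr) = (1/2)·√(π²×2.89×10^7×2.649/6.500×10^4)
L = 53.9 in

L_max ≈ 53.9 in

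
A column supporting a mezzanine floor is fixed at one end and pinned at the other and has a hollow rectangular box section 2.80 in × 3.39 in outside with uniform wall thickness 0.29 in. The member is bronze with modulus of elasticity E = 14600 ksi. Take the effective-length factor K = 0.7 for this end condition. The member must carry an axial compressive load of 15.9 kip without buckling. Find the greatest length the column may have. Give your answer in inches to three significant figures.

Inner dimensions: h_i = 3.39 − 2×0.29 = 2.810 in, b_i = 2.80 − 2×0.29 = 2.220 in
Weak-axis I_min = (h_o·b_o³ − h_i·b_i³)/12 with b_o = 2.80, b_i = 2.220 in (shorter outer/inner sides).
I_min = (3.39×2.80³ − 2.810×2.220³)/12 = 3.639 in⁴
At the buckling limit P_cr = P = 1.590×10^4 lb
From P_cr = π²EI/(K·L)²:  L = (1/K)·√(π²EI/P_cr) = (1/0.7)·√(π²×1.46×10^7×3.639/1.590×10^4)
L = 259 in

L_max ≈ 259 in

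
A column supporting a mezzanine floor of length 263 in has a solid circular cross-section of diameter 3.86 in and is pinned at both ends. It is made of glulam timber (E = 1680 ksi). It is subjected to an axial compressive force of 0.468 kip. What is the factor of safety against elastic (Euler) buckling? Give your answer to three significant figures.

n ≈ 5.58

I = πd⁴/64 = π×3.86⁴/64 = 10.90 in⁴
Effective length L_e = K·L = 1 × 263 = 263.0 in
P_cr = π²EI / L_e² = π² × 1680×10³ × 10.90 / 263.0² = 2.612×10^3 lb
Factor of safety n = P_cr / P = 2.6123 / 0.468 = 5.58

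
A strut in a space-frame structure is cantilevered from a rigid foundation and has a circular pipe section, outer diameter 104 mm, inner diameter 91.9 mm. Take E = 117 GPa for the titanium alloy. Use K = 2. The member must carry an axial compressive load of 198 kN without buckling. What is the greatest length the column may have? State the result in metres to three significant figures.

d_o = 104 mm, d_i = 91.9 mm
I = π(d_o⁴ − d_i⁴)/64 = π(104⁴ − 91.90⁴)/64 = 2.241×10^6 mm⁴
I = 2.241×10^-6 m⁴
At the buckling limit P_cr = P = 1.980×10^5 N
From P_cr = π²EI/(K·L)²:  L = (1/K)·√(π²EI/P_cr) = (1/2)·√(π²×1.17×10^11×2.241×10^-6/1.980×10^5)
L = 1.81 m

L_max ≈ 1.81 m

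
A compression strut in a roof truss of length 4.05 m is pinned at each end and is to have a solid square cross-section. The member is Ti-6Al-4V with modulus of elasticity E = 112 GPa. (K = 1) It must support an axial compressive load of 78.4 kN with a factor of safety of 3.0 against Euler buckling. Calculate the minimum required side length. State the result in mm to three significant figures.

a ≈ 80.4 mm

Required P_cr = n·P = 3.0 × 78.4 = 235.2 kN
L_e = K·L = 1 × 4.05 = 4.050 m
Required I = P_cr·L_e²/(π²E) = 2.352×10^5 × 4.050² / (π² × 1.12×10^11) = 3.490×10^-6 m⁴
I_req = 3.490×10^6 mm⁴
Solid square: I = a⁴/12  ⇒  a = (12I)^(1/4) = (12×3.490×10^6)^(1/4) = 80.4 mm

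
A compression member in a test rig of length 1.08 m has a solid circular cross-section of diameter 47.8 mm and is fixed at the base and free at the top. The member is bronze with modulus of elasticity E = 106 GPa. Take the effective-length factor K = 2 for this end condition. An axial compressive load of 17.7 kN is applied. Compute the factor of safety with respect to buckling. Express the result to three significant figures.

I = πd⁴/64 = π×47.8⁴/64 = 2.563×10^5 mm⁴
I = 2.563×10^5 mm⁴ = 2.563×10^-7 m⁴
Effective length L_e = K·L = 2 × 1.08 = 2.160 m
P_cr = π²EI / L_e² = π² × 106×10⁹ × 2.563×10^-7 / 2.160² = 5.746×10^4 N
Factor of safety n = P_cr / P = 57.462 / 17.7 = 3.25

n ≈ 3.25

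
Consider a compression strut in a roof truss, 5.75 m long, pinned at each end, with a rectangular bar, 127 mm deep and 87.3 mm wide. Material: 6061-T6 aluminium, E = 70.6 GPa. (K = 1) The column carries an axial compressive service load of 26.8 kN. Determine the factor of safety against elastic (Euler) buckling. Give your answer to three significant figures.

Buckling occurs about the weak axis: I_min = h·b³/12 with b = 87.3 mm (the shorter side).
I_min = 127×87.3³/12 = 7.042×10^6 mm⁴
I = 7.042×10^6 mm⁴ = 7.042×10^-6 m⁴
Effective length L_e = K·L = 1 × 5.75 = 5.750 m
P_cr = π²EI / L_e² = π² × 70.6×10⁹ × 7.042×10^-6 / 5.750² = 1.484×10^5 N
Factor of safety n = P_cr / P = 148.40 / 26.8 = 5.54

n ≈ 5.54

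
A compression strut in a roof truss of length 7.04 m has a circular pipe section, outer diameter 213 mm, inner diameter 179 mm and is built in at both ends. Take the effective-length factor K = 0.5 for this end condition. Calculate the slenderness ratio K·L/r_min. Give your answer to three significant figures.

λ ≈ 50.6

d_o = 213 mm, d_i = 179 mm
I = π(d_o⁴ − d_i⁴)/64 = π(213⁴ − 179.0⁴)/64 = 5.064×10^7 mm⁴
A = 1.047×10^4 mm²;  r_min = √(I/A) = √(5.064×10^7/1.047×10^4) = 69.56 mm
L_e = K·L = 0.5 × 7.04 m = 3.520 m = 3520.0 mm
λ = L_e / r_min = 3520.0 / 69.56 = 50.6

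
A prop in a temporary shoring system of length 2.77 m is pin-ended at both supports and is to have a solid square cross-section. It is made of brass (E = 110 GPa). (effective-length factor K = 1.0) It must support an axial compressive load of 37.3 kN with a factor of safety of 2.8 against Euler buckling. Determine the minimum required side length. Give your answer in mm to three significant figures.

a ≈ 54.6 mm

Required P_cr = n·P = 2.8 × 37.3 = 104.4 kN
L_e = K·L = 1 × 2.77 = 2.770 m
Required I = P_cr·L_e²/(π²E) = 1.044×10^5 × 2.770² / (π² × 1.10×10^11) = 7.381×10^-7 m⁴
I_req = 7.381×10^5 mm⁴
Solid square: I = a⁴/12  ⇒  a = (12I)^(1/4) = (12×7.381×10^5)^(1/4) = 54.6 mm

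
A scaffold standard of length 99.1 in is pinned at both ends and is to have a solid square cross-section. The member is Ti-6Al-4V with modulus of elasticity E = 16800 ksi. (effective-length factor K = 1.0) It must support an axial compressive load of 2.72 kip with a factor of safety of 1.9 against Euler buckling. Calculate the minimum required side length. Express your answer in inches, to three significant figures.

Required P_cr = n·P = 1.9 × 2.72 = 5.168 kip
L_e = K·L = 1 × 99.1 = 99.10 in
Required I = P_cr·L_e²/(π²E) = 5.168×10^3 × 99.10² / (π² × 1.68×10^7) = 0.3061 in⁴
Solid square: I = a⁴/12  ⇒  a = (12I)^(1/4) = (12×0.3061)^(1/4) = 1.38 in

a ≈ 1.38 in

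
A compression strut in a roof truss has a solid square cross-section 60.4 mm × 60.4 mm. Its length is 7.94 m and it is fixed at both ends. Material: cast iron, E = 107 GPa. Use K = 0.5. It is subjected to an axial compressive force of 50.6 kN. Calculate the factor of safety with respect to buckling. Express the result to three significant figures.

I = a⁴/12 = 60.4⁴/12 = 1.109×10^6 mm⁴
I = 1.109×10^6 mm⁴ = 1.109×10^-6 m⁴
Effective length L_e = K·L = 0.5 × 7.94 = 3.970 m
P_cr = π²EI / L_e² = π² × 107×10⁹ × 1.109×10^-6 / 3.970² = 7.431×10^4 N
Factor of safety n = P_cr / P = 74.314 / 50.6 = 1.47

n ≈ 1.47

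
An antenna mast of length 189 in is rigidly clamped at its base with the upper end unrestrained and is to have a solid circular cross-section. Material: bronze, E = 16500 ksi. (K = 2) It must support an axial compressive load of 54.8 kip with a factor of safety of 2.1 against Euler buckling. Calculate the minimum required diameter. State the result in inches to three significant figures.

d ≈ 6.73 in

Required P_cr = n·P = 2.1 × 54.8 = 115.1 kip
L_e = K·L = 2 × 189 = 378.0 in
Required I = P_cr·L_e²/(π²E) = 1.151×10^5 × 378.0² / (π² × 1.65×10^7) = 101.0 in⁴
Solid circle: I = πd⁴/64  ⇒  d = (64I/π)^(1/4) = (64×101.0/π)^(1/4) = 6.73 in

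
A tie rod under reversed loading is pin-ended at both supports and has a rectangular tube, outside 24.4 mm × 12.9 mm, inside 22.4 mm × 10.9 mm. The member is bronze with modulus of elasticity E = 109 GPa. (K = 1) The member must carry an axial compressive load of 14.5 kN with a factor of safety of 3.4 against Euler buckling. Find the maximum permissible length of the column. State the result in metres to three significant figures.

Weak-axis I_min = (h_o·b_o³ − h_i·b_i³)/12 with b_o = 12.9, b_i = 10.90 mm (shorter outer/inner sides).
I_min = (24.4×12.9³ − 22.40×10.90³)/12 = 1.948×10^3 mm⁴
I = 1.948×10^-9 m⁴
Required critical load P_cr = n·P = 3.4 × 14.5 = 49.30 kN = 4.930×10^4 N
From P_cr = π²EI/(K·L)²:  L = (1/K)·√(π²EI/P_cr) = (1/1)·√(π²×1.09×10^11×1.948×10^-9/4.930×10^4)
L = 0.206 m

L_max ≈ 0.206 m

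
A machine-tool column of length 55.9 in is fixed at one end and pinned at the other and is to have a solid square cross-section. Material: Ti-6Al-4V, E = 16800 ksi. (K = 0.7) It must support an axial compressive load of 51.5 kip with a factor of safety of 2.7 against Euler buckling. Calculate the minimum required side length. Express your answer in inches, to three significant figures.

a ≈ 1.98 in

Required P_cr = n·P = 2.7 × 51.5 = 139.0 kip
L_e = K·L = 0.7 × 55.9 = 39.13 in
Required I = P_cr·L_e²/(π²E) = 1.391×10^5 × 39.13² / (π² × 1.68×10^7) = 1.284 in⁴
Solid square: I = a⁴/12  ⇒  a = (12I)^(1/4) = (12×1.284)^(1/4) = 1.98 in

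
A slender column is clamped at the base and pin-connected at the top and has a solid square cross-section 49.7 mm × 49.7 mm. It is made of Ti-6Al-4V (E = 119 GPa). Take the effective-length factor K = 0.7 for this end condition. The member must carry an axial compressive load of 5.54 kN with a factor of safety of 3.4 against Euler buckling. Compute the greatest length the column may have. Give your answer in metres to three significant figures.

L_max ≈ 8.04 m

I = a⁴/12 = 49.7⁴/12 = 5.084×10^5 mm⁴
I = 5.084×10^-7 m⁴
Required critical load P_cr = n·P = 3.4 × 5.54 = 18.84 kN = 1.884×10^4 N
From P_cr = π²EI/(K·L)²:  L = (1/K)·√(π²EI/P_cr) = (1/0.7)·√(π²×1.19×10^11×5.084×10^-7/1.884×10^4)
L = 8.04 m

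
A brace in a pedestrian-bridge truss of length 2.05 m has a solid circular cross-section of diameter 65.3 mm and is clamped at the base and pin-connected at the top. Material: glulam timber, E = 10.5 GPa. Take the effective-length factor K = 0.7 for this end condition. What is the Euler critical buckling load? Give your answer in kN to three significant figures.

I = πd⁴/64 = π×65.3⁴/64 = 8.925×10^5 mm⁴
I = 8.925×10^5 mm⁴ = 8.925×10^-7 m⁴
Effective length L_e = K·L = 0.7 × 2.05 = 1.435 m
P_cr = π²EI / L_e² = π² × 10.5×10⁹ × 8.925×10^-7 / 1.435² = 4.492×10^4 N

P_cr ≈ 44.9 kN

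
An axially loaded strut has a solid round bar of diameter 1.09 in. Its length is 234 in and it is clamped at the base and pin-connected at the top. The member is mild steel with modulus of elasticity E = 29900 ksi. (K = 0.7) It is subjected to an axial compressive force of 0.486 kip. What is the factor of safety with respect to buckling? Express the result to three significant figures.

I = πd⁴/64 = π×1.09⁴/64 = 6.929×10^-2 in⁴
Effective length L_e = K·L = 0.7 × 234 = 163.8 in
P_cr = π²EI / L_e² = π² × 29900×10³ × 6.929×10^-2 / 163.8² = 762.1 lb
Factor of safety n = P_cr / P = 0.76211 / 0.486 = 1.57

n ≈ 1.57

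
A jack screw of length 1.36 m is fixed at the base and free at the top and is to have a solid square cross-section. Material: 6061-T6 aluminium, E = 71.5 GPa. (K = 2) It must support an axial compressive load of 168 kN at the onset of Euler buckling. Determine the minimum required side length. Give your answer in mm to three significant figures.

L_e = K·L = 2 × 1.36 = 2.720 m
Required I = P_cr·L_e²/(π²E) = 1.680×10^5 × 2.720² / (π² × 7.15×10^10) = 1.761×10^-6 m⁴
I_req = 1.761×10^6 mm⁴
Solid square: I = a⁴/12  ⇒  a = (12I)^(1/4) = (12×1.761×10^6)^(1/4) = 67.8 mm

a ≈ 67.8 mm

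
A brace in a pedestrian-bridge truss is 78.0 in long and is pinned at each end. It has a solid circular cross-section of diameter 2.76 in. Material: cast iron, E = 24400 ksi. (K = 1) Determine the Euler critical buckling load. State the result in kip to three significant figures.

I = πd⁴/64 = π×2.76⁴/64 = 2.848 in⁴
Effective length L_e = K·L = 1 × 78.0 = 78.00 in
P_cr = π²EI / L_e² = π² × 24400×10³ × 2.848 / 78.00² = 1.127×10^5 lb

P_cr ≈ 113 kip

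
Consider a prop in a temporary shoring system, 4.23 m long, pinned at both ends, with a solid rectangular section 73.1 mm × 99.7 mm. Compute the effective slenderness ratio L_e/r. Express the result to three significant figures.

For a rectangle r_min = b/√12 = 73.1/√12 = 21.10 mm
L_e = K·L = 1 × 4.23 m = 4.230 m = 4230.0 mm
λ = L_e / r_min = 4230.0 / 21.10 = 200

λ ≈ 200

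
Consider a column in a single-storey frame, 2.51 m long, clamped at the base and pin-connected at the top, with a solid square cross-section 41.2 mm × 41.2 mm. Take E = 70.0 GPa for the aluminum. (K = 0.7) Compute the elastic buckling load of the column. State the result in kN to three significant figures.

P_cr ≈ 53.7 kN

I = a⁴/12 = 41.2⁴/12 = 2.401×10^5 mm⁴
I = 2.401×10^5 mm⁴ = 2.401×10^-7 m⁴
Effective length L_e = K·L = 0.7 × 2.51 = 1.757 m
P_cr = π²EI / L_e² = π² × 70.0×10⁹ × 2.401×10^-7 / 1.757² = 5.374×10^4 N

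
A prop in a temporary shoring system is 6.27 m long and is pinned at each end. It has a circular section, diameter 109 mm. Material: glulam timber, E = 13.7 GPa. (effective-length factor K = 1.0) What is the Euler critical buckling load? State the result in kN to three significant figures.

P_cr ≈ 23.8 kN

I = πd⁴/64 = π×109⁴/64 = 6.929×10^6 mm⁴
I = 6.929×10^6 mm⁴ = 6.929×10^-6 m⁴
Effective length L_e = K·L = 1 × 6.27 = 6.270 m
P_cr = π²EI / L_e² = π² × 13.7×10⁹ × 6.929×10^-6 / 6.270² = 2.383×10^4 N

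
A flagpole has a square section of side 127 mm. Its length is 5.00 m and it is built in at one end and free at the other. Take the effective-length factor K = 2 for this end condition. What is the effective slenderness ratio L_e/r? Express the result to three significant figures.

λ ≈ 273

For a square r = a/√12 = 127/√12 = 36.66 mm
L_e = K·L = 2 × 5.00 m = 10.00 m = 10000 mm
λ = L_e / r_min = 10000 / 36.66 = 273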